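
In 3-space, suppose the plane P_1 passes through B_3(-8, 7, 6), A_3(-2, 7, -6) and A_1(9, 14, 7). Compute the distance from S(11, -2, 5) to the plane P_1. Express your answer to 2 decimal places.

B_3A_3 = (6, 0, -12), B_3A_1 = (17, 7, 1); a normal to P_1 is B_3A_3 × B_3A_1 = (84, -210, 42).
Using B_3: P_1 has equation 84x - 210y + 42z = -1890.
n·S − d = (84)·(11) + (-210)·(-2) + (42)·(5) − (-1890) = 3444; |n| = √52920.
Distance = |3444| / √52920 = 3444/√52920 ≈ 14.97.

14.97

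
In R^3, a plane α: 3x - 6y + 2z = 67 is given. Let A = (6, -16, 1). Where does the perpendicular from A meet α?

Foot = A − λn with λ = (n·A − d)/|n|² = (116 − 67)/49 = 1.
Foot = (6, -16, 1) − 1·(3, -6, 2) = (3, -10, -1).

(3, -10, -1)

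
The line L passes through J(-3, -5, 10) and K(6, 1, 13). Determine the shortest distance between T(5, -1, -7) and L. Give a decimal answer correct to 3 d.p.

18.786

A direction vector for L is K − J = (9, 6, 3).
Taking (-3, -5, 10) on L with direction v = (9, 6, 3): w = T − (-3, -5, 10) = (8, 4, -17), and w × v = (114, -177, 12).
Distance = |w × v| / |v| = √44469 / √126 ≈ 18.786.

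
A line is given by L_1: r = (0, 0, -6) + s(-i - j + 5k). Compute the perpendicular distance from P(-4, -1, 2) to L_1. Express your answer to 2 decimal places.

2.45

Taking (0, 0, -6) on L_1 with direction v = (-1, -1, 5): w = P − (0, 0, -6) = (-4, -1, 8), and w × v = (3, 12, 3).
Distance = |w × v| / |v| = √162 / √27 ≈ 2.45.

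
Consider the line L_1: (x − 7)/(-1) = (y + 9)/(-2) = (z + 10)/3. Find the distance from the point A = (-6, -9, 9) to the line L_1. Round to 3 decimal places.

L_1 has direction (-1, -2, 3) through (7, -9, -10).
Taking (7, -9, -10) on L_1 with direction v = (-1, -2, 3): w = A − (7, -9, -10) = (-13, 0, 19), and w × v = (38, 20, 26).
Distance = |w × v| / |v| = √2520 / √14 ≈ 13.416.

13.416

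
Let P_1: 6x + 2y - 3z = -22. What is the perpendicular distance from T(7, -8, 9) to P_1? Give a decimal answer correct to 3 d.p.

3.000

n·T − d = (6)·(7) + (2)·(-8) + (-3)·(9) − (-22) = 21; |n| = √49.
Distance = |21| / √49 = 21/√49 ≈ 3.000.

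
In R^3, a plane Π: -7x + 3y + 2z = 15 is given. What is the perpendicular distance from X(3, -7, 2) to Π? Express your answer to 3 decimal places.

6.731

n·X − d = (-7)·(3) + (3)·(-7) + (2)·(2) − 15 = -53; |n| = √62.
Distance = |-53| / √62 = 53/√62 ≈ 6.731.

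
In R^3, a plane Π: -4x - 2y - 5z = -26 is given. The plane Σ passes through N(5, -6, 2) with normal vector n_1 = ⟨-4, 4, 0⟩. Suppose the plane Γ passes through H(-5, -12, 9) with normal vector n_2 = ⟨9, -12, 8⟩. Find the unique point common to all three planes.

(3, -8, 6)

Σ: n_1·r = n_1·N gives -4x + 4y = -44.
Γ: n_2·r = n_2·H gives 9x - 12y + 8z = 171.
Solving the 3×3 linear system -4x - 2y - 5z = -26, -4x + 4y = -44, 9x - 12y + 8z = 171 (e.g. by elimination or Cramer's rule, determinant = -252) gives (3, -8, 6).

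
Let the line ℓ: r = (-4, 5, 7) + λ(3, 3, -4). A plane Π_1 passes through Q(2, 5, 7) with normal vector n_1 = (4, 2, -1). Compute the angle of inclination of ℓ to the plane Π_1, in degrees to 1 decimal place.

Π_1: n_1·r = n_1·Q gives 4x + 2y - z = 11.
sin θ = |n·v| / (|n||v|) = |22| / (√21 · √34) = 0.82333.
θ ≈ 55.4°.

55.4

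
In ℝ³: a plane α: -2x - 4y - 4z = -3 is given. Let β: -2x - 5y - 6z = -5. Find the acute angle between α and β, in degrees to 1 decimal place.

7.1

cos θ = |n₁·n₂| / (|n₁||n₂|) = |48| / (√36 · √65).
θ = arccos(0.99228) ≈ 7.1°.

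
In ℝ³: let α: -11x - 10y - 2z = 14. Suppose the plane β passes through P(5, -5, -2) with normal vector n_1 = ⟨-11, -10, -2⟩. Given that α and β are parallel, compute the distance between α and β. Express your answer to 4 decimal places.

1.0000

β: n_1·r = n_1·P gives -11x - 10y - 2z = -1.
Same normal n = (-11, -10, -2) with |n| = √225; distance = |14 − (-1)| / |n| = 15/√225 ≈ 1.0000.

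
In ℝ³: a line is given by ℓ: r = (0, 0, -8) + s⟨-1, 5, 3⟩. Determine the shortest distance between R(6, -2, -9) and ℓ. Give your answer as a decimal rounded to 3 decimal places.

5.539

Taking (0, 0, -8) on ℓ with direction v = (-1, 5, 3): w = R − (0, 0, -8) = (6, -2, -1), and w × v = (-1, -17, 28).
Distance = |w × v| / |v| = √1074 / √35 ≈ 5.539.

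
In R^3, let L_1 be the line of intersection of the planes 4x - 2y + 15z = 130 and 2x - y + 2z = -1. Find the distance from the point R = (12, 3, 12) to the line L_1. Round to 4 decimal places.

20.5718

Direction of L_1: (4, -2, 15) × (2, -1, 2) = (11, 22, 0).
A point on L_1: solving the two plane equations with x = -7 gives (-7, 11, 12).
Taking (-7, 11, 12) on L_1 with direction v = (11, 22, 0): w = R − (-7, 11, 12) = (19, -8, 0), and w × v = (0, 0, 506).
Distance = |w × v| / |v| = √256036 / √605 ≈ 20.5718.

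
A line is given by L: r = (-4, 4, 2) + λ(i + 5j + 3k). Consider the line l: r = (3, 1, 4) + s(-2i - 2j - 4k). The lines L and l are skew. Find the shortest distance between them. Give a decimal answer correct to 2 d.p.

4.68

Common perpendicular direction n = (1, 5, 3) × (-2, -2, -4) = (-14, -2, 8).
With w = (3, 1, 4) − (-4, 4, 2) = (7, -3, 2), w · n = -76.
Distance = |w · n| / |n| = |-76| / √264 ≈ 4.68.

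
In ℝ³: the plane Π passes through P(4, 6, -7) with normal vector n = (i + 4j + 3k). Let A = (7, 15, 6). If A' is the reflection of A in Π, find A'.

Π: n·r = n·P gives x + 4y + 3z = 7.
λ = (n·A − d)/|n|² = (85 − 7)/26 = 3.
Reflection = A − 2λn = (7, 15, 6) − 6·(1, 4, 3) = (1, -9, -12).

(1, -9, -12)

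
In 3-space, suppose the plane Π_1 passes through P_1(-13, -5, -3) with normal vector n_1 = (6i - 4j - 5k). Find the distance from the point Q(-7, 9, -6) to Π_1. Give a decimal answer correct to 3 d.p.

0.570

Π_1: n_1·r = n_1·P_1 gives 6x - 4y - 5z = -43.
n·Q − d = (6)·(-7) + (-4)·(9) + (-5)·(-6) − (-43) = -5; |n| = √77.
Distance = |-5| / √77 = 5/√77 ≈ 0.570.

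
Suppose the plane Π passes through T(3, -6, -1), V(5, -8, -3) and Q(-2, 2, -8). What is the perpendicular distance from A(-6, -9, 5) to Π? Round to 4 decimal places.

TV = (2, -2, -2), TQ = (-5, 8, -7); a normal to Π is TV × TQ = (30, 24, 6).
Using T: Π has equation 30x + 24y + 6z = -60.
n·A − d = (30)·(-6) + (24)·(-9) + (6)·(5) − (-60) = -306; |n| = √1512.
Distance = |-306| / √1512 = 306/√1512 ≈ 7.8695.

7.8695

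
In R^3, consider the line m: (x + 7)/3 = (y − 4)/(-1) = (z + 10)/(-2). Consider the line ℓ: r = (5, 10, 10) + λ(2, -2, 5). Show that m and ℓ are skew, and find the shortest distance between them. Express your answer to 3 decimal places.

14.112

m has direction (3, -1, -2) through (-7, 4, -10).
Common perpendicular direction n = (3, -1, -2) × (2, -2, 5) = (-9, -19, -4).
With w = (5, 10, 10) − (-7, 4, -10) = (12, 6, 20), w · n = -302.
Since n ≠ 0 the lines are not parallel, and w · n = -302 ≠ 0 so they do not intersect; hence they are skew.
Distance = |w · n| / |n| = |-302| / √458 ≈ 14.112.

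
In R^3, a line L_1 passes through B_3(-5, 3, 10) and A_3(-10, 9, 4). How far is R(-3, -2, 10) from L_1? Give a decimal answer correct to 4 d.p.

A direction vector for L_1 is A_3 − B_3 = (-5, 6, -6).
Taking (-5, 3, 10) on L_1 with direction v = (-5, 6, -6): w = R − (-5, 3, 10) = (2, -5, 0), and w × v = (30, 12, -13).
Distance = |w × v| / |v| = √1213 / √97 ≈ 3.5363.

3.5363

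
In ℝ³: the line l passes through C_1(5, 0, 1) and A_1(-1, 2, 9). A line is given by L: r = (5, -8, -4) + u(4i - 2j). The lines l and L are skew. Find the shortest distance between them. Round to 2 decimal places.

A direction vector for l is A_1 − C_1 = (-6, 2, 8).
Common perpendicular direction n = (-6, 2, 8) × (4, -2, 0) = (16, 32, 4).
With w = (5, -8, -4) − (5, 0, 1) = (0, -8, -5), w · n = -276.
Distance = |w · n| / |n| = |-276| / √1296 ≈ 7.67.

7.67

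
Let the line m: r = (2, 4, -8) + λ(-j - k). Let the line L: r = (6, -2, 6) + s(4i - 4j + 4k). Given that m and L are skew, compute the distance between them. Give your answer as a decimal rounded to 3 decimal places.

4.899

Common perpendicular direction n = (0, -1, -1) × (4, -4, 4) = (-8, -4, 4).
With w = (6, -2, 6) − (2, 4, -8) = (4, -6, 14), w · n = 48.
Distance = |w · n| / |n| = |48| / √96 ≈ 4.899.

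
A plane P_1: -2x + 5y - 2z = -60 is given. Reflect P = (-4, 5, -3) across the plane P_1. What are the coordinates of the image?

λ = (n·P − d)/|n|² = (39 − (-60))/33 = 3.
Reflection = P − 2λn = (-4, 5, -3) − 6·(-2, 5, -2) = (8, -25, 9).

(8, -25, 9)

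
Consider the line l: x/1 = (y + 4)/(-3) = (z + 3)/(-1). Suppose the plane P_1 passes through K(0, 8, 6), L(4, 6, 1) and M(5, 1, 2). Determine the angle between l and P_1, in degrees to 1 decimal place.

l has direction (1, -3, -1) through (0, -4, -3).
KL = (4, -2, -5), KM = (5, -7, -4); a normal to P_1 is KL × KM = (-27, -9, -18).
Using K: P_1 has equation -27x - 9y - 18z = -180.
sin θ = |n·v| / (|n||v|) = |18| / (√1134 · √11) = 0.16116.
θ ≈ 9.3°.

9.3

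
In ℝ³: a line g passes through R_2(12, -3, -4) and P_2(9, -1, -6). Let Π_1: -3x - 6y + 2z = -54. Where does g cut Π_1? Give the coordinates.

A direction vector for g is P_2 − R_2 = (-3, 2, -2).
Substitute r = (12, -3, -4) + t(-3, 2, -2) into the plane: -26 + (-7)t = -54, so t = 4.
Intersection: (12, -3, -4) + 4·(-3, 2, -2) = (0, 5, -12).

(0, 5, -12)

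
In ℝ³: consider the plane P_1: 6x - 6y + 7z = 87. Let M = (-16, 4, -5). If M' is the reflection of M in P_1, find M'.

λ = (n·M − d)/|n|² = (-155 − 87)/121 = -2.
Reflection = M − 2λn = (-16, 4, -5) − (-4)·(6, -6, 7) = (8, -20, 23).

(8, -20, 23)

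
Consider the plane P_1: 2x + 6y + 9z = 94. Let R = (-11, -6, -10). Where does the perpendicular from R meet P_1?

(-7, 6, 8)

Foot = R − λn with λ = (n·R − d)/|n|² = (-148 − 94)/121 = -2.
Foot = (-11, -6, -10) − (-2)·(2, 6, 9) = (-7, 6, 8).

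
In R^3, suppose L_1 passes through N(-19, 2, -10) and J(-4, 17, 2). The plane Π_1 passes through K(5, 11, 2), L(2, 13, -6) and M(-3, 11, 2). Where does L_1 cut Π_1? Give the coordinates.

(-9, 12, -2)

A direction vector for L_1 is J − N = (15, 15, 12).
KL = (-3, 2, -8), KM = (-8, 0, 0); a normal to Π_1 is KL × KM = (0, 64, 16).
Using K: Π_1 has equation 64y + 16z = 736.
Substitute r = (-19, 2, -10) + t(15, 15, 12) into the plane: -32 + 1152t = 736, so t = 2/3.
Intersection: (-19, 2, -10) + (2/3)·(15, 15, 12) = (-9, 12, -2).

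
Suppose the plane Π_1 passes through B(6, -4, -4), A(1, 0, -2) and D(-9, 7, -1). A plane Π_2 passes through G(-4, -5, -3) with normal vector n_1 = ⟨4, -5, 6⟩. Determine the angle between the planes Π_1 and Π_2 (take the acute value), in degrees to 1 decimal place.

BA = (-5, 4, 2), BD = (-15, 11, 3); a normal to Π_1 is BA × BD = (-10, -15, 5).
Using B: Π_1 has equation -10x - 15y + 5z = -20.
Π_2: n_1·r = n_1·G gives 4x - 5y + 6z = -9.
cos θ = |n₁·n₂| / (|n₁||n₂|) = |65| / (√350 · √77).
θ = arccos(0.39594) ≈ 66.7°.

66.7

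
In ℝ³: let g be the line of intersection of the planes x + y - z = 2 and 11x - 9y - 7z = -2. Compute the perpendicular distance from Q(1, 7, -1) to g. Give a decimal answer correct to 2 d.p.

5.88

Direction of g: (1, 1, -1) × (11, -9, -7) = (-16, -4, -20).
A point on g: solving the two plane equations with x = -4 gives (-4, 0, -6).
Taking (-4, 0, -6) on g with direction v = (-16, -4, -20): w = Q − (-4, 0, -6) = (5, 7, 5), and w × v = (-120, 20, 92).
Distance = |w × v| / |v| = √23264 / √672 ≈ 5.88.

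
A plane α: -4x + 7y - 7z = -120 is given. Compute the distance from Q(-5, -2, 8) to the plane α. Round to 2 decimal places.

6.56

n·Q − d = (-4)·(-5) + (7)·(-2) + (-7)·(8) − (-120) = 70; |n| = √114.
Distance = |70| / √114 = 70/√114 ≈ 6.56.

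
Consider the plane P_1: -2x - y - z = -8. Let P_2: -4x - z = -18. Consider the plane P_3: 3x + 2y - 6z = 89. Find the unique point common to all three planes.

Solving the 3×3 linear system -2x - y - z = -8, -4x - z = -18, 3x + 2y - 6z = 89 (e.g. by elimination or Cramer's rule, determinant = 31) gives (7, 4, -10).

(7, 4, -10)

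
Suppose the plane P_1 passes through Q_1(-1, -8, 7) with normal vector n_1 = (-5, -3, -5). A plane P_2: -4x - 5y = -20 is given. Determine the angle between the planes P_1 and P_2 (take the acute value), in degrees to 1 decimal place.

44.6

P_1: n_1·r = n_1·Q_1 gives -5x - 3y - 5z = -6.
cos θ = |n₁·n₂| / (|n₁||n₂|) = |35| / (√59 · √41).
θ = arccos(0.71162) ≈ 44.6°.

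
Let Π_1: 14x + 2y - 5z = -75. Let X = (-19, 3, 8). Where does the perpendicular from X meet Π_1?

Foot = X − λn with λ = (n·X − d)/|n|² = (-300 − (-75))/225 = -1.
Foot = (-19, 3, 8) − (-1)·(14, 2, -5) = (-5, 5, 3).

(-5, 5, 3)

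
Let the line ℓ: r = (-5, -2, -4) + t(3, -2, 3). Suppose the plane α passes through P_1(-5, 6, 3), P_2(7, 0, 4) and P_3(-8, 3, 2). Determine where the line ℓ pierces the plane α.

P_1P_2 = (12, -6, 1), P_1P_3 = (-3, -3, -1); a normal to α is P_1P_2 × P_1P_3 = (9, 9, -54).
Using P_1: α has equation 9x + 9y - 54z = -153.
Substitute r = (-5, -2, -4) + t(3, -2, 3) into the plane: 153 + (-153)t = -153, so t = 2.
Intersection: (-5, -2, -4) + 2·(3, -2, 3) = (1, -6, 2).

(1, -6, 2)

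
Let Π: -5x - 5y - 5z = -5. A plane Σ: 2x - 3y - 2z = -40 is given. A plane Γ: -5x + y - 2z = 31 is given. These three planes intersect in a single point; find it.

Solving the 3×3 linear system -5x - 5y - 5z = -5, 2x - 3y - 2z = -40, -5x + y - 2z = 31 (e.g. by elimination or Cramer's rule, determinant = -45) gives (-9, 2, 8).

(-9, 2, 8)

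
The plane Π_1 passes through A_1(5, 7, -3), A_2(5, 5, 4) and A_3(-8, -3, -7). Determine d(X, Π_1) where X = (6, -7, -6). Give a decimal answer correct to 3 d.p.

A_1A_2 = (0, -2, 7), A_1A_3 = (-13, -10, -4); a normal to Π_1 is A_1A_2 × A_1A_3 = (78, -91, -26).
Using A_1: Π_1 has equation 78x - 91y - 26z = -169.
n·X − d = (78)·(6) + (-91)·(-7) + (-26)·(-6) − (-169) = 1430; |n| = √15041.
Distance = |1430| / √15041 = 1430/√15041 ≈ 11.660.

11.660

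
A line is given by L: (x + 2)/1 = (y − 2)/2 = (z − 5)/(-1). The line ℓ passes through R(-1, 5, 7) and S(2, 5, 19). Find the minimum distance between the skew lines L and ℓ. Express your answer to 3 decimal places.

1.141

L has direction (1, 2, -1) through (-2, 2, 5).
A direction vector for ℓ is S − R = (3, 0, 12).
Common perpendicular direction n = (1, 2, -1) × (3, 0, 12) = (24, -15, -6).
With w = (-1, 5, 7) − (-2, 2, 5) = (1, 3, 2), w · n = -33.
Distance = |w · n| / |n| = |-33| / √837 ≈ 1.141.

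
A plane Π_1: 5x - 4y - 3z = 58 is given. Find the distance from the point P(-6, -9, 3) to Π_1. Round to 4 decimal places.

8.6267

n·P − d = (5)·(-6) + (-4)·(-9) + (-3)·(3) − 58 = -61; |n| = √50.
Distance = |-61| / √50 = 61/√50 ≈ 8.6267.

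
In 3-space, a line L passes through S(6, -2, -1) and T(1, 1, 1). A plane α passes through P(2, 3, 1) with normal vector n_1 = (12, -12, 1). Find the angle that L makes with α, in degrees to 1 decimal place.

63.8

A direction vector for L is T − S = (-5, 3, 2).
α: n_1·r = n_1·P gives 12x - 12y + z = -11.
sin θ = |n·v| / (|n||v|) = |-94| / (√289 · √38) = 0.89699.
θ ≈ 63.8°.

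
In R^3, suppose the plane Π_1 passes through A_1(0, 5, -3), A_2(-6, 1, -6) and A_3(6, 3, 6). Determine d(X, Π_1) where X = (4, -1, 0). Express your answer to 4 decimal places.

A_1A_2 = (-6, -4, -3), A_1A_3 = (6, -2, 9); a normal to Π_1 is A_1A_2 × A_1A_3 = (-42, 36, 36).
Using A_1: Π_1 has equation -42x + 36y + 36z = 72.
n·X − d = (-42)·(4) + (36)·(-1) + (36)·(0) − 72 = -276; |n| = √4356.
Distance = |-276| / √4356 = 276/√4356 ≈ 4.1818.

4.1818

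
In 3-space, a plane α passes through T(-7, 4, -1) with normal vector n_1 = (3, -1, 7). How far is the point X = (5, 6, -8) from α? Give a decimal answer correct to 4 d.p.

α: n_1·r = n_1·T gives 3x - y + 7z = -32.
n·X − d = (3)·(5) + (-1)·(6) + (7)·(-8) − (-32) = -15; |n| = √59.
Distance = |-15| / √59 = 15/√59 ≈ 1.9528.

1.9528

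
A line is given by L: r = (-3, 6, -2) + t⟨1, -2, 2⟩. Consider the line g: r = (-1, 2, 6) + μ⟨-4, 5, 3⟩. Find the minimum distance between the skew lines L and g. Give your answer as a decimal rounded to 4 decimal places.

Common perpendicular direction n = (1, -2, 2) × (-4, 5, 3) = (-16, -11, -3).
With w = (-1, 2, 6) − (-3, 6, -2) = (2, -4, 8), w · n = -12.
Distance = |w · n| / |n| = |-12| / √386 ≈ 0.6108.

0.6108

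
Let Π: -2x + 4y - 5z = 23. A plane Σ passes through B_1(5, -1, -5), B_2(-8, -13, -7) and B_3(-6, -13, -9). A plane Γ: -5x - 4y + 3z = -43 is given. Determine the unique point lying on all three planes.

(6, -5, -11)

B_1B_2 = (-13, -12, -2), B_1B_3 = (-11, -12, -4); a normal to Σ is B_1B_2 × B_1B_3 = (24, -30, 24).
Using B_1: Σ has equation 24x - 30y + 24z = 30.
Solving the 3×3 linear system -2x + 4y - 5z = 23, 24x - 30y + 24z = 30, -5x - 4y + 3z = -43 (e.g. by elimination or Cramer's rule, determinant = 450) gives (6, -5, -11).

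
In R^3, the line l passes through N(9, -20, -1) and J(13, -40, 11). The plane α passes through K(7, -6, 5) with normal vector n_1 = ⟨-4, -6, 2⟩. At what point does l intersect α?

(7, -10, -7)

A direction vector for l is J − N = (4, -20, 12).
α: n_1·r = n_1·K gives -4x - 6y + 2z = 18.
Substitute r = (9, -20, -1) + t(4, -20, 12) into the plane: 82 + 128t = 18, so t = -1/2.
Intersection: (9, -20, -1) + (-1/2)·(4, -20, 12) = (7, -10, -7).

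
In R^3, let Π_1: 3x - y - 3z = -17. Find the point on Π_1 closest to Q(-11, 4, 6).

Foot = Q − λn with λ = (n·Q − d)/|n|² = (-55 − (-17))/19 = -2.
Foot = (-11, 4, 6) − (-2)·(3, -1, -3) = (-5, 2, 0).

(-5, 2, 0)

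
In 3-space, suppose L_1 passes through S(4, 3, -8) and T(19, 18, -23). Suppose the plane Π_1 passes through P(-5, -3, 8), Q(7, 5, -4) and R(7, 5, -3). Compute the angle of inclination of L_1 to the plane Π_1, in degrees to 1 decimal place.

9.2

A direction vector for L_1 is T − S = (15, 15, -15).
PQ = (12, 8, -12), PR = (12, 8, -11); a normal to Π_1 is PQ × PR = (8, -12, 0).
Using P: Π_1 has equation 8x - 12y = -4.
sin θ = |n·v| / (|n||v|) = |-60| / (√208 · √675) = 0.16013.
θ ≈ 9.2°.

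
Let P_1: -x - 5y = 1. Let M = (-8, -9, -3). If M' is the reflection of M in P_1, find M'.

(-4, 11, -3)

λ = (n·M − d)/|n|² = (53 − 1)/26 = 2.
Reflection = M − 2λn = (-8, -9, -3) − 4·(-1, -5, 0) = (-4, 11, -3).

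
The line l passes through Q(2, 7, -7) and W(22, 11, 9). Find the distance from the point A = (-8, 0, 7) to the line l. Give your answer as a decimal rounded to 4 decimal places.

18.5735

A direction vector for l is W − Q = (20, 4, 16).
Taking (2, 7, -7) on l with direction v = (20, 4, 16): w = A − (2, 7, -7) = (-10, -7, 14), and w × v = (-168, 440, 100).
Distance = |w × v| / |v| = √231824 / √672 ≈ 18.5735.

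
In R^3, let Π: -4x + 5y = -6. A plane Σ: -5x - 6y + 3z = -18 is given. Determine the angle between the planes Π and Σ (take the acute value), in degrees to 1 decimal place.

cos θ = |n₁·n₂| / (|n₁||n₂|) = |-10| / (√41 · √70).
θ = arccos(0.18666) ≈ 79.2°.

79.2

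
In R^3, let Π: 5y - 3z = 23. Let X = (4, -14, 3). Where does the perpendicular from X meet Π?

Foot = X − λn with λ = (n·X − d)/|n|² = (-79 − 23)/34 = -3.
Foot = (4, -14, 3) − (-3)·(0, 5, -3) = (4, 1, -6).

(4, 1, -6)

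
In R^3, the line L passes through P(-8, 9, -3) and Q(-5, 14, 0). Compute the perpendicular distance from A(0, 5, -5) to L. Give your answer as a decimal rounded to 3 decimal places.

9.160

A direction vector for L is Q − P = (3, 5, 3).
Taking (-8, 9, -3) on L with direction v = (3, 5, 3): w = A − (-8, 9, -3) = (8, -4, -2), and w × v = (-2, -30, 52).
Distance = |w × v| / |v| = √3608 / √43 ≈ 9.160.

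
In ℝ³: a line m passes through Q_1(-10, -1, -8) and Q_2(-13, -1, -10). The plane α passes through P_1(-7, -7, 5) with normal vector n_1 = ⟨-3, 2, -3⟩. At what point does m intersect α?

A direction vector for m is Q_2 − Q_1 = (-3, 0, -2).
α: n_1·r = n_1·P_1 gives -3x + 2y - 3z = -8.
Substitute r = (-10, -1, -8) + t(-3, 0, -2) into the plane: 52 + 15t = -8, so t = -4.
Intersection: (-10, -1, -8) + (-4)·(-3, 0, -2) = (2, -1, 0).

(2, -1, 0)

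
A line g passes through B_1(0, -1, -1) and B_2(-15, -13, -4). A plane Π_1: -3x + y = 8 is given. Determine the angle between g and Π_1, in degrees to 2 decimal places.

A direction vector for g is B_2 − B_1 = (-15, -12, -3).
sin θ = |n·v| / (|n||v|) = |33| / (√10 · √378) = 0.53675.
θ ≈ 32.46°.

32.46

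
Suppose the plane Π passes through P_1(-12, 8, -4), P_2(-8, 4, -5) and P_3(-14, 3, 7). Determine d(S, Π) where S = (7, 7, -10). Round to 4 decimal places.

10.2489

P_1P_2 = (4, -4, -1), P_1P_3 = (-2, -5, 11); a normal to Π is P_1P_2 × P_1P_3 = (-49, -42, -28).
Using P_1: Π has equation -49x - 42y - 28z = 364.
n·S − d = (-49)·(7) + (-42)·(7) + (-28)·(-10) − 364 = -721; |n| = √4949.
Distance = |-721| / √4949 = 721/√4949 ≈ 10.2489.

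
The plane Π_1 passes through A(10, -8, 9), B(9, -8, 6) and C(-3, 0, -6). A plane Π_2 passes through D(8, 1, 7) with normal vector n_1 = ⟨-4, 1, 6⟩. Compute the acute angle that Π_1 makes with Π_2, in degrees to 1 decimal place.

AB = (-1, 0, -3), AC = (-13, 8, -15); a normal to Π_1 is AB × AC = (24, 24, -8).
Using A: Π_1 has equation 24x + 24y - 8z = -24.
Π_2: n_1·r = n_1·D gives -4x + y + 6z = 11.
cos θ = |n₁·n₂| / (|n₁||n₂|) = |-120| / (√1216 · √53).
θ = arccos(0.47269) ≈ 61.8°.

61.8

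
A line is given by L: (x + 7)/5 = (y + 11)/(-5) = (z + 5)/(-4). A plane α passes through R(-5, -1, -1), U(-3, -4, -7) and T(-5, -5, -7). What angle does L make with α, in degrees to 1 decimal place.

27.2

L has direction (5, -5, -4) through (-7, -11, -5).
RU = (2, -3, -6), RT = (0, -4, -6); a normal to α is RU × RT = (-6, 12, -8).
Using R: α has equation -6x + 12y - 8z = 26.
sin θ = |n·v| / (|n||v|) = |-58| / (√244 · √66) = 0.45705.
θ ≈ 27.2°.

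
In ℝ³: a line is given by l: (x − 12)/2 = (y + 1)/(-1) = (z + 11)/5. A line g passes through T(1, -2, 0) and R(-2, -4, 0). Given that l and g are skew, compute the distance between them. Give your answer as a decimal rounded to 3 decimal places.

8.894

l has direction (2, -1, 5) through (12, -1, -11).
A direction vector for g is R − T = (-3, -2, 0).
Common perpendicular direction n = (2, -1, 5) × (-3, -2, 0) = (10, -15, -7).
With w = (1, -2, 0) − (12, -1, -11) = (-11, -1, 11), w · n = -172.
Distance = |w · n| / |n| = |-172| / √374 ≈ 8.894.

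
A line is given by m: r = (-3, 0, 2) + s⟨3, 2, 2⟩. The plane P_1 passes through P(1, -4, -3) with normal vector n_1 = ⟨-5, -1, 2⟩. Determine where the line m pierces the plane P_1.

P_1: n_1·r = n_1·P gives -5x - y + 2z = -7.
Substitute r = (-3, 0, 2) + t(3, 2, 2) into the plane: 19 + (-13)t = -7, so t = 2.
Intersection: (-3, 0, 2) + 2·(3, 2, 2) = (3, 4, 6).

(3, 4, 6)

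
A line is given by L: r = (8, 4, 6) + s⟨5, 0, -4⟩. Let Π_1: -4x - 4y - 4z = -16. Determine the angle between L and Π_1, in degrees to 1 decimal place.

5.2

sin θ = |n·v| / (|n||v|) = |-4| / (√48 · √41) = 0.09017.
θ ≈ 5.2°.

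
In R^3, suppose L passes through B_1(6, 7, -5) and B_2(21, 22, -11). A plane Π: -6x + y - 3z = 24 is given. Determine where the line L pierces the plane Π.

A direction vector for L is B_2 − B_1 = (15, 15, -6).
Substitute r = (6, 7, -5) + t(15, 15, -6) into the plane: -14 + (-57)t = 24, so t = -2/3.
Intersection: (6, 7, -5) + (-2/3)·(15, 15, -6) = (-4, -3, -1).

(-4, -3, -1)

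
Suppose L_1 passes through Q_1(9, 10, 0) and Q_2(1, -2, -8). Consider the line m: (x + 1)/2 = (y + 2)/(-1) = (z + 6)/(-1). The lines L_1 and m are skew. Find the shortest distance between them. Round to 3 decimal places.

A direction vector for L_1 is Q_2 − Q_1 = (-8, -12, -8).
m has direction (2, -1, -1) through (-1, -2, -6).
Common perpendicular direction n = (-8, -12, -8) × (2, -1, -1) = (4, -24, 32).
With w = (-1, -2, -6) − (9, 10, 0) = (-10, -12, -6), w · n = 56.
Distance = |w · n| / |n| = |56| / √1616 ≈ 1.393.

1.393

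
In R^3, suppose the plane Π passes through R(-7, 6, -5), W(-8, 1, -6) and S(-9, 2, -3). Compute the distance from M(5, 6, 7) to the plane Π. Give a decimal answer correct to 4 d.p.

15.2400

RW = (-1, -5, -1), RS = (-2, -4, 2); a normal to Π is RW × RS = (-14, 4, -6).
Using R: Π has equation -14x + 4y - 6z = 152.
n·M − d = (-14)·(5) + (4)·(6) + (-6)·(7) − 152 = -240; |n| = √248.
Distance = |-240| / √248 = 240/√248 ≈ 15.2400.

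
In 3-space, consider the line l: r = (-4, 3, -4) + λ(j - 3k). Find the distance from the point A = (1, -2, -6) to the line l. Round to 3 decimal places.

7.342

Taking (-4, 3, -4) on l with direction v = (0, 1, -3): w = A − (-4, 3, -4) = (5, -5, -2), and w × v = (17, 15, 5).
Distance = |w × v| / |v| = √539 / √10 ≈ 7.342.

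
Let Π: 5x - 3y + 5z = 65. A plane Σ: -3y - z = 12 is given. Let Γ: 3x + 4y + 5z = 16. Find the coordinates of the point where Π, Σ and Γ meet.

(7, -5, 3)

Solving the 3×3 linear system 5x - 3y + 5z = 65, -3y - z = 12, 3x + 4y + 5z = 16 (e.g. by elimination or Cramer's rule, determinant = -1) gives (7, -5, 3).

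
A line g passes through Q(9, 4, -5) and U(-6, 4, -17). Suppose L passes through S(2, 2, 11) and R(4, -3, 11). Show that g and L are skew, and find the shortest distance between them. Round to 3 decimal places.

A direction vector for g is U − Q = (-15, 0, -12).
A direction vector for L is R − S = (2, -5, 0).
Common perpendicular direction n = (-15, 0, -12) × (2, -5, 0) = (-60, -24, 75).
With w = (2, 2, 11) − (9, 4, -5) = (-7, -2, 16), w · n = 1668.
Since n ≠ 0 the lines are not parallel, and w · n = 1668 ≠ 0 so they do not intersect; hence they are skew.
Distance = |w · n| / |n| = |1668| / √9801 ≈ 16.848.

16.848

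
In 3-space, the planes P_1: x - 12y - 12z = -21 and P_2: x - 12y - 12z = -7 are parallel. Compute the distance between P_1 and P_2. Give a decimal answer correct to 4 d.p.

Same normal n = (1, -12, -12) with |n| = √289; distance = |-21 − (-7)| / |n| = 14/√289 ≈ 0.8235.

0.8235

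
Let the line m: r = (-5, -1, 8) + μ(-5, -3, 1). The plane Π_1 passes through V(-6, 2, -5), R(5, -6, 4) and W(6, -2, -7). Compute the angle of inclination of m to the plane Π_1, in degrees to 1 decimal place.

VR = (11, -8, 9), VW = (12, -4, -2); a normal to Π_1 is VR × VW = (52, 130, 52).
Using V: Π_1 has equation 52x + 130y + 52z = -312.
sin θ = |n·v| / (|n||v|) = |-598| / (√22308 · √35) = 0.67676.
θ ≈ 42.6°.

42.6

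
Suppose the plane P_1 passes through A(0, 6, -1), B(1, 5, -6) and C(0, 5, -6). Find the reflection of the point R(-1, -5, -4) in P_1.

AB = (1, -1, -5), AC = (0, -1, -5); a normal to P_1 is AB × AC = (0, 5, -1).
Using A: P_1 has equation 5y - z = 31.
λ = (n·R − d)/|n|² = (-21 − 31)/26 = -2.
Reflection = R − 2λn = (-1, -5, -4) − (-4)·(0, 5, -1) = (-1, 15, -8).

(-1, 15, -8)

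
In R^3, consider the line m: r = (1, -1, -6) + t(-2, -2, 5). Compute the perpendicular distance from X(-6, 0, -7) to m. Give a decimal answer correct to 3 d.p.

Taking (1, -1, -6) on m with direction v = (-2, -2, 5): w = X − (1, -1, -6) = (-7, 1, -1), and w × v = (3, 37, 16).
Distance = |w × v| / |v| = √1634 / √33 ≈ 7.037.

7.037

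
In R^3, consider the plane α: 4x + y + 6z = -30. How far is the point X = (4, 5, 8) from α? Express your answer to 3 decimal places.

n·X − d = (4)·(4) + (1)·(5) + (6)·(8) − (-30) = 99; |n| = √53.
Distance = |99| / √53 = 99/√53 ≈ 13.599.

13.599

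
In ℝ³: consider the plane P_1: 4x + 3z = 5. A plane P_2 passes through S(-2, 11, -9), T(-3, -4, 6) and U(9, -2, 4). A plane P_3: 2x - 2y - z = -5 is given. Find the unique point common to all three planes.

(-4, -5, 7)

ST = (-1, -15, 15), SU = (11, -13, 13); a normal to P_2 is ST × SU = (0, 178, 178).
Using S: P_2 has equation 178y + 178z = 356.
Solving the 3×3 linear system 4x + 3z = 5, 178y + 178z = 356, 2x - 2y - z = -5 (e.g. by elimination or Cramer's rule, determinant = -356) gives (-4, -5, 7).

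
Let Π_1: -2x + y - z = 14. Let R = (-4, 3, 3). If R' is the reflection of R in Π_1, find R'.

(-8, 5, 1)

λ = (n·R − d)/|n|² = (8 − 14)/6 = -1.
Reflection = R − 2λn = (-4, 3, 3) − (-2)·(-2, 1, -1) = (-8, 5, 1).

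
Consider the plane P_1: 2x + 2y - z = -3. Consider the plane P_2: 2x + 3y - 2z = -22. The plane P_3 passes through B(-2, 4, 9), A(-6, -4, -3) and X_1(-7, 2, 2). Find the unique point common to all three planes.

(12, -8, 11)

BA = (-4, -8, -12), BX_1 = (-5, -2, -7); a normal to P_3 is BA × BX_1 = (32, 32, -32).
Using B: P_3 has equation 32x + 32y - 32z = -224.
Solving the 3×3 linear system 2x + 2y - z = -3, 2x + 3y - 2z = -22, 32x + 32y - 32z = -224 (e.g. by elimination or Cramer's rule, determinant = -32) gives (12, -8, 11).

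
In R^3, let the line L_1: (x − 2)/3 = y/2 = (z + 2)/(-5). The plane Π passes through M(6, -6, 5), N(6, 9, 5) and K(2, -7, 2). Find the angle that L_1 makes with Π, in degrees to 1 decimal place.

70.2

L_1 has direction (3, 2, -5) through (2, 0, -2).
MN = (0, 15, 0), MK = (-4, -1, -3); a normal to Π is MN × MK = (-45, 0, 60).
Using M: Π has equation -45x + 60z = 30.
sin θ = |n·v| / (|n||v|) = |-435| / (√5625 · √38) = 0.94088.
θ ≈ 70.2°.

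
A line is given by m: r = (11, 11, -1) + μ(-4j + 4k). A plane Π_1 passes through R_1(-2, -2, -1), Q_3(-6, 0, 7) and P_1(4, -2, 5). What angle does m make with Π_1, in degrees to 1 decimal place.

R_1Q_3 = (-4, 2, 8), R_1P_1 = (6, 0, 6); a normal to Π_1 is R_1Q_3 × R_1P_1 = (12, 72, -12).
Using R_1: Π_1 has equation 12x + 72y - 12z = -156.
sin θ = |n·v| / (|n||v|) = |-336| / (√5472 · √32) = 0.80296.
θ ≈ 53.4°.

53.4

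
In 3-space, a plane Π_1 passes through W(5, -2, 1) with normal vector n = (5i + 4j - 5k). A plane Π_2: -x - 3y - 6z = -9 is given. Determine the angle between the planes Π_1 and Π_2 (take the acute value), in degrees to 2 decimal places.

Π_1: n·r = n·W gives 5x + 4y - 5z = 12.
cos θ = |n₁·n₂| / (|n₁||n₂|) = |13| / (√66 · √46).
θ = arccos(0.23594) ≈ 76.35°.

76.35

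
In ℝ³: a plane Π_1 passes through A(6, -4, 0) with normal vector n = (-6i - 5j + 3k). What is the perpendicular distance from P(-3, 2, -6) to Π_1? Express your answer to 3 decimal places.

0.717

Π_1: n·r = n·A gives -6x - 5y + 3z = -16.
n·P − d = (-6)·(-3) + (-5)·(2) + (3)·(-6) − (-16) = 6; |n| = √70.
Distance = |6| / √70 = 6/√70 ≈ 0.717.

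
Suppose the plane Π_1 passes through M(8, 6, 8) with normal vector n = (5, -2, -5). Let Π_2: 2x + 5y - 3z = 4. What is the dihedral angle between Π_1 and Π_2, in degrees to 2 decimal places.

70.66

Π_1: n·r = n·M gives 5x - 2y - 5z = -12.
cos θ = |n₁·n₂| / (|n₁||n₂|) = |15| / (√54 · √38).
θ = arccos(0.33113) ≈ 70.66°.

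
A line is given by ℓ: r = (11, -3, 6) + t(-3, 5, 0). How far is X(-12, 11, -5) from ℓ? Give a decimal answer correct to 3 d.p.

16.665

Taking (11, -3, 6) on ℓ with direction v = (-3, 5, 0): w = X − (11, -3, 6) = (-23, 14, -11), and w × v = (55, 33, -73).
Distance = |w × v| / |v| = √9443 / √34 ≈ 16.665.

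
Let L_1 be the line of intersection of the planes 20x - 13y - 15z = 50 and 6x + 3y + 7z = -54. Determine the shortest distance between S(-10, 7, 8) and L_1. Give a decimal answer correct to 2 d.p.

Direction of L_1: (20, -13, -15) × (6, 3, 7) = (-46, -230, 138).
A point on L_1: solving the two plane equations with x = -2 gives (-2, 0, -6).
Taking (-2, 0, -6) on L_1 with direction v = (-46, -230, 138): w = S − (-2, 0, -6) = (-8, 7, 14), and w × v = (4186, 460, 2162).
Distance = |w × v| / |v| = √22408440 / √74060 ≈ 17.39.

17.39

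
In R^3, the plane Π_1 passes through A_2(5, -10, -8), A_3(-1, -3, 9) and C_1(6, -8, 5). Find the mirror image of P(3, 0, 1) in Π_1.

(-3, -10, 3)

A_2A_3 = (-6, 7, 17), A_2C_1 = (1, 2, 13); a normal to Π_1 is A_2A_3 × A_2C_1 = (57, 95, -19).
Using A_2: Π_1 has equation 57x + 95y - 19z = -513.
λ = (n·P − d)/|n|² = (152 − (-513))/12635 = 1/19.
Reflection = P − 2λn = (3, 0, 1) − (2/19)·(57, 95, -19) = (-3, -10, 3).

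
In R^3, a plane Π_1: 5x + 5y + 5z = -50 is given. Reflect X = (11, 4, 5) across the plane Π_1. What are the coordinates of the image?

λ = (n·X − d)/|n|² = (100 − (-50))/75 = 2.
Reflection = X − 2λn = (11, 4, 5) − 4·(5, 5, 5) = (-9, -16, -15).

(-9, -16, -15)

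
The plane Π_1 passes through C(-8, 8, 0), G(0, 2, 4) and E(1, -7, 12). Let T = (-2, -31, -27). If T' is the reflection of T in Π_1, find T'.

CG = (8, -6, 4), CE = (9, -15, 12); a normal to Π_1 is CG × CE = (-12, -60, -66).
Using C: Π_1 has equation -12x - 60y - 66z = -384.
λ = (n·T − d)/|n|² = (3666 − (-384))/8100 = 1/2.
Reflection = T − 2λn = (-2, -31, -27) − 1·(-12, -60, -66) = (10, 29, 39).

(10, 29, 39)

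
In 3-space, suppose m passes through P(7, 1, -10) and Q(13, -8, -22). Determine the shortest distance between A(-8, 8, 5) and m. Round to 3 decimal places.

A direction vector for m is Q − P = (6, -9, -12).
Taking (7, 1, -10) on m with direction v = (6, -9, -12): w = A − (7, 1, -10) = (-15, 7, 15), and w × v = (51, -90, 93).
Distance = |w × v| / |v| = √19350 / √261 ≈ 8.610.

8.610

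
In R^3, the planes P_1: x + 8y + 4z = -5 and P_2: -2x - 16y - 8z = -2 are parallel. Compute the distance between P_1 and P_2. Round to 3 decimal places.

Rescale P_2 by 1/(-2): x + 8y + 4z = 1. Then distance = |-5 − 1| / √81 ≈ 0.667.

0.667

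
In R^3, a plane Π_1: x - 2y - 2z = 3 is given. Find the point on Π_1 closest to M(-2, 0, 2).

Foot = M − λn with λ = (n·M − d)/|n|² = (-6 − 3)/9 = -1.
Foot = (-2, 0, 2) − (-1)·(1, -2, -2) = (-1, -2, 0).

(-1, -2, 0)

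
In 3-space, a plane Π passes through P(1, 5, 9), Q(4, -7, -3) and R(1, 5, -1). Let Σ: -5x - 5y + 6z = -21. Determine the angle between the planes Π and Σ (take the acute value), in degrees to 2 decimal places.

49.17

PQ = (3, -12, -12), PR = (0, 0, -10); a normal to Π is PQ × PR = (120, 30, 0).
Using P: Π has equation 120x + 30y = 270.
cos θ = |n₁·n₂| / (|n₁||n₂|) = |-750| / (√15300 · √86).
θ = arccos(0.65383) ≈ 49.17°.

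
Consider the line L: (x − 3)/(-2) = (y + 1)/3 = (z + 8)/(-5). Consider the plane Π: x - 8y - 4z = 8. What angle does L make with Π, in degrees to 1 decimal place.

L has direction (-2, 3, -5) through (3, -1, -8).
sin θ = |n·v| / (|n||v|) = |-6| / (√81 · √38) = 0.10815.
θ ≈ 6.2°.

6.2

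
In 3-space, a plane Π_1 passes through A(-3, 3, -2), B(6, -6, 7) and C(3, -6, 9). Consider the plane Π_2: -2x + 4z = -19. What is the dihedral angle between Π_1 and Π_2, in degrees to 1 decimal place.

73.1

AB = (9, -9, 9), AC = (6, -9, 11); a normal to Π_1 is AB × AC = (-18, -45, -27).
Using A: Π_1 has equation -18x - 45y - 27z = -27.
cos θ = |n₁·n₂| / (|n₁||n₂|) = |-72| / (√3078 · √20).
θ = arccos(0.29019) ≈ 73.1°.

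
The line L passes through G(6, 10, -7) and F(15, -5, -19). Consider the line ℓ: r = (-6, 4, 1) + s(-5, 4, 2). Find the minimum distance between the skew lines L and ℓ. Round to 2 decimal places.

12.98

A direction vector for L is F − G = (9, -15, -12).
Common perpendicular direction n = (9, -15, -12) × (-5, 4, 2) = (18, 42, -39).
With w = (-6, 4, 1) − (6, 10, -7) = (-12, -6, 8), w · n = -780.
Distance = |w · n| / |n| = |-780| / √3609 ≈ 12.98.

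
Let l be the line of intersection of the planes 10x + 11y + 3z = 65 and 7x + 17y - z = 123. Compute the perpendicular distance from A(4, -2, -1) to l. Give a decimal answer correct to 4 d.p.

10.0712

Direction of l: (10, 11, 3) × (7, 17, -1) = (-62, 31, 93).
A point on l: solving the two plane equations with x = -4 gives (-4, 9, 2).
Taking (-4, 9, 2) on l with direction v = (-62, 31, 93): w = A − (-4, 9, 2) = (8, -11, -3), and w × v = (-930, -558, -434).
Distance = |w × v| / |v| = √1364620 / √13454 ≈ 10.0712.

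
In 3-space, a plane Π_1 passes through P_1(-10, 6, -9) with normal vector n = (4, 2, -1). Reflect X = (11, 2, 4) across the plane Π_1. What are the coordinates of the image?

Π_1: n·r = n·P_1 gives 4x + 2y - z = -19.
λ = (n·X − d)/|n|² = (44 − (-19))/21 = 3.
Reflection = X − 2λn = (11, 2, 4) − 6·(4, 2, -1) = (-13, -10, 10).

(-13, -10, 10)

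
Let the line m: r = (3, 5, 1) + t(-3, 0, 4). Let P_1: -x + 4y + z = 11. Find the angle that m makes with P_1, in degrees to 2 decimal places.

sin θ = |n·v| / (|n||v|) = |7| / (√18 · √25) = 0.32998.
θ ≈ 19.27°.

19.27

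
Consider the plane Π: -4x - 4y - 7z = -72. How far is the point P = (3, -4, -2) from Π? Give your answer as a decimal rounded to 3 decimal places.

n·P − d = (-4)·(3) + (-4)·(-4) + (-7)·(-2) − (-72) = 90; |n| = √81.
Distance = |90| / √81 = 90/√81 ≈ 10.000.

10.000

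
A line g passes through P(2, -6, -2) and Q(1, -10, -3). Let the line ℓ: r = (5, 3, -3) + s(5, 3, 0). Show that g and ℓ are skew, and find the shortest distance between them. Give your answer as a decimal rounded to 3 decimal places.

A direction vector for g is Q − P = (-1, -4, -1).
Common perpendicular direction n = (-1, -4, -1) × (5, 3, 0) = (3, -5, 17).
With w = (5, 3, -3) − (2, -6, -2) = (3, 9, -1), w · n = -53.
Since n ≠ 0 the lines are not parallel, and w · n = -53 ≠ 0 so they do not intersect; hence they are skew.
Distance = |w · n| / |n| = |-53| / √323 ≈ 2.949.

2.949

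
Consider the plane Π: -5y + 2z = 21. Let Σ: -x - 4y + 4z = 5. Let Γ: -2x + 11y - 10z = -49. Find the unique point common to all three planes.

Solving the 3×3 linear system -5y + 2z = 21, -x - 4y + 4z = 5, -2x + 11y - 10z = -49 (e.g. by elimination or Cramer's rule, determinant = 52) gives (7, -5, -2).

(7, -5, -2)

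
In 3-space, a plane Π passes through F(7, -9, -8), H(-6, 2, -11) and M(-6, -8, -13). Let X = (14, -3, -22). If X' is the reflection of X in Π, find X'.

(2, -9, 8)

FH = (-13, 11, -3), FM = (-13, 1, -5); a normal to Π is FH × FM = (-52, -26, 130).
Using F: Π has equation -52x - 26y + 130z = -1170.
λ = (n·X − d)/|n|² = (-3510 − (-1170))/20280 = -3/26.
Reflection = X − 2λn = (14, -3, -22) − (-3/13)·(-52, -26, 130) = (2, -9, 8).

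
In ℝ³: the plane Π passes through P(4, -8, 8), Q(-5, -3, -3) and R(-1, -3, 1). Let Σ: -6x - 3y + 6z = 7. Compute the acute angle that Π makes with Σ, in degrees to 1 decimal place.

35.3

PQ = (-9, 5, -11), PR = (-5, 5, -7); a normal to Π is PQ × PR = (20, -8, -20).
Using P: Π has equation 20x - 8y - 20z = -16.
cos θ = |n₁·n₂| / (|n₁||n₂|) = |-216| / (√864 · √81).
θ = arccos(0.81650) ≈ 35.3°.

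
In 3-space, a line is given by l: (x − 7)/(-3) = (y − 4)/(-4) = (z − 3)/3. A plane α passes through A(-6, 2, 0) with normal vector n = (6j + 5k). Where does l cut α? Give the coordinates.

l has direction (-3, -4, 3) through (7, 4, 3).
α: n·r = n·A gives 6y + 5z = 12.
Substitute r = (7, 4, 3) + t(-3, -4, 3) into the plane: 39 + (-9)t = 12, so t = 3.
Intersection: (7, 4, 3) + 3·(-3, -4, 3) = (-2, -8, 12).

(-2, -8, 12)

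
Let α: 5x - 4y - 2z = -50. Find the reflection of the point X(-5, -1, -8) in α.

λ = (n·X − d)/|n|² = (-5 − (-50))/45 = 1.
Reflection = X − 2λn = (-5, -1, -8) − 2·(5, -4, -2) = (-15, 7, -4).

(-15, 7, -4)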